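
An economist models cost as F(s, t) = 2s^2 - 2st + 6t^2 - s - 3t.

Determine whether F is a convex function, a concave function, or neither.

F is quadratic, so its Hessian is the constant matrix H = [[4, -2], [-2, 12]].
det(H) = 44, tr(H) = 16.
det(H) > 0 and tr(H) > 0, so H is positive definite everywhere: convex.

convex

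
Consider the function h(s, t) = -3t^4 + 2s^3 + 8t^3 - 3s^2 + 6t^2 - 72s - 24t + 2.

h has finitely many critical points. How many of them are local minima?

1

h separates as a function of s plus a function of t, so ∇h=0 decouples.
∂h/∂s = 6(s - 4)(s + 3) = 0 at s ∈ {-3, 4}; ∂h/∂t = -12(t - 2)(t - 1)(t + 1) = 0 at t ∈ {-1, 1, 2}.
The Hessian is diagonal: diag(h_ss, h_tt). Second derivatives: h_ss(-3)=-42, h_ss(4)=42; h_tt(-1)=-72, h_tt(1)=24, h_tt(2)=-36.
Local minima occur where both diagonal entries positive: (4, 1). Count: 1.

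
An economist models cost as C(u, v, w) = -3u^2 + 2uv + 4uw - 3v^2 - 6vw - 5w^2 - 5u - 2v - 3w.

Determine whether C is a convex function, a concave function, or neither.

concave

C is quadratic, so its Hessian is the constant matrix H = [[-6, 2, 4], [2, -6, -6], [4, -6, -10]].
Leading principal minors: -6, 32, -104.
Signs alternate −, +, − ⇒ H ≺ 0 ⇒ concave.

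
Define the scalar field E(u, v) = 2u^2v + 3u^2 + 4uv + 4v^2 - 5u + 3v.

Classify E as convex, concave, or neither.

neither

The term 2u^2v is cubic, so the Hessian is not constant.
∂²E/∂u² = 4v + 6, which takes both signs as v varies (negative for sufficiently negative v). A diagonal entry of the Hessian changing sign means the Hessian is neither positive- nor negative-semidefinite on all of R^2.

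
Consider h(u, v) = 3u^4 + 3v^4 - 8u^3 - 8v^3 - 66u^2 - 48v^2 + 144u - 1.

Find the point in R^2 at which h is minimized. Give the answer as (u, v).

(-3, 4)

h(u,v) separates as P(u) + Q(v) − 1, so its minimum is min P + min Q − 1.
P'(u) = 12(u - 4)(u - 1)(u + 3) vanishes at u ∈ {-3, 1, 4}; Q'(v) = 12v(v - 4)(v + 2) vanishes at v ∈ {-2, 0, 4}.
Local minima of P (where P''>0): P(-3)=-567, P(4)=-224. Local minima of Q: Q(-2)=-80, Q(4)=-512.
So the global minimum of h is P(-3) + Q(4) − 1 = -567 − 512 − 1 = -1080, attained at (-3, 4).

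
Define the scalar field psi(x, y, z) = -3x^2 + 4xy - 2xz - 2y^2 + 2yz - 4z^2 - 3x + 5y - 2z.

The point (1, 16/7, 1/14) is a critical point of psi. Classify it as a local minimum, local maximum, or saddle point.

local maximum

The Hessian is constant: H = [[-6, 4, -2], [4, -4, 2], [-2, 2, -8]].
Leading principal minors: Δ₁ = -6, Δ₂ = 8, Δ₃ = -56.
The minors alternate sign starting negative (−, +, −), so H is negative definite: a local maximum.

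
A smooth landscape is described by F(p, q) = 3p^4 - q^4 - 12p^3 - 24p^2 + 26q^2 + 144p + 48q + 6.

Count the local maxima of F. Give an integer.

F separates as a function of p plus a function of q, so ∇F=0 decouples.
∂F/∂p = 12(p - 3)(p - 2)(p + 2) = 0 at p ∈ {-2, 2, 3}; ∂F/∂q = -4(q - 4)(q + 1)(q + 3) = 0 at q ∈ {-3, -1, 4}.
The Hessian is diagonal: diag(F_pp, F_qq). Second derivatives: F_pp(-2)=240, F_pp(2)=-48, F_pp(3)=60; F_qq(-3)=-56, F_qq(-1)=40, F_qq(4)=-140.
Local maxima occur where both diagonal entries negative: (2, -3), (2, 4). Count: 2.

2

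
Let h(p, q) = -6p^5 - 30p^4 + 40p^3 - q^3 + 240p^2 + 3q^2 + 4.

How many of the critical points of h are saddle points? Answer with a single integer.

h separates as a function of p plus a function of q, so ∇h=0 decouples.
∂h/∂p = -30p(p - 2)(p + 2)(p + 4) = 0 at p ∈ {-4, -2, 0, 2}; ∂h/∂q = -3q(q - 2) = 0 at q ∈ {0, 2}.
The Hessian is diagonal: diag(h_pp, h_qq). Second derivatives: h_pp(-4)=1440, h_pp(-2)=-480, h_pp(0)=480, h_pp(2)=-1440; h_qq(0)=6, h_qq(2)=-6.
Saddle points occur where the two diagonal entries have opposite signs: (-4, 2), (-2, 0), (0, 2), (2, 0). Count: 4.

4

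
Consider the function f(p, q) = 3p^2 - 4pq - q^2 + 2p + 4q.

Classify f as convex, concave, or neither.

neither

f is quadratic, so its Hessian is the constant matrix H = [[6, -4], [-4, -2]].
det(H) = -28, tr(H) = 4.
det(H) < 0, so H is indefinite: neither convex nor concave.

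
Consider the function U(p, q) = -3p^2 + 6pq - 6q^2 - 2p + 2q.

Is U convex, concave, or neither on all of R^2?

U is quadratic, so its Hessian is the constant matrix H = [[-6, 6], [6, -12]].
det(H) = 36, tr(H) = -18.
det(H) > 0 and tr(H) < 0, so H is negative definite everywhere: concave.

concave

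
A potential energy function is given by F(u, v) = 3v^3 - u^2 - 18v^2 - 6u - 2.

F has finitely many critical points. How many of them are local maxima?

F separates as a function of u plus a function of v, so ∇F=0 decouples.
∂F/∂u = -2(u + 3) = 0 at u ∈ {-3}; ∂F/∂v = 9v(v - 4) = 0 at v ∈ {0, 4}.
The Hessian is diagonal: diag(F_uu, F_vv). Second derivatives: F_uu(-3)=-2; F_vv(0)=-36, F_vv(4)=36.
Local maxima occur where both diagonal entries negative: (-3, 0). Count: 1.

1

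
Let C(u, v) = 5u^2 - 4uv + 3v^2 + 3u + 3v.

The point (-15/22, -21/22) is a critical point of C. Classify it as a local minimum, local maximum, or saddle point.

The Hessian of C is constant: H = [[10, -4], [-4, 6]].
det(H) = 10·6 − (-4)² = 44.
det(H) > 0 and tr(H) = 16 > 0, so H is positive definite and the point is a local minimum.

local minimum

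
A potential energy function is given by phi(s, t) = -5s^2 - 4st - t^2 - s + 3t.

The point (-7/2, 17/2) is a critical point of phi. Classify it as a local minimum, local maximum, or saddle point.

The Hessian of phi is constant: H = [[-10, -4], [-4, -2]].
det(H) = (-10)·(-2) − (-4)² = 4.
det(H) > 0 and tr(H) = -12 < 0, so H is negative definite and the point is a local maximum.

local maximum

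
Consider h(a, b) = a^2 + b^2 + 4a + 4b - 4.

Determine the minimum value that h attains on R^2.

-12

h(a,b) separates as P(a) + Q(b) − 4, so its minimum is min P + min Q − 4.
P'(a) = 2a + 4 vanishes at a ∈ {-2}; Q'(b) = 2b + 4 vanishes at b ∈ {-2}.
Local minima of P (where P''>0): P(-2)=-4. Local minima of Q: Q(-2)=-4.
So the global minimum of h is P(-2) + Q(-2) − 4 = -4 − 4 − 4 = -12, attained at (-2, -2).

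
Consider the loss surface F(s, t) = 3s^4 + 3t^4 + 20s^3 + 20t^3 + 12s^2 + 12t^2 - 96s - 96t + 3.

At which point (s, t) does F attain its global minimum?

F(s,t) separates as P(s) + Q(t) + 3, so its minimum is min P + min Q + 3.
P'(s) = 12(s - 1)(s + 2)(s + 4) vanishes at s ∈ {-4, -2, 1}; Q'(t) = 12(t - 1)(t + 2)(t + 4) vanishes at t ∈ {-4, -2, 1}.
Local minima of P (where P''>0): P(-4)=64, P(1)=-61. Local minima of Q: Q(-4)=64, Q(1)=-61.
So the global minimum of F is P(1) + Q(1) + 3 = -61 − 61 + 3 = -119, attained at (1, 1).

(1, 1)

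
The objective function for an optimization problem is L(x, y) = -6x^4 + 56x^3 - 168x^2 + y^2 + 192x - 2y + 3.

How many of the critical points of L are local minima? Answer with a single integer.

1

L separates as a function of x plus a function of y, so ∇L=0 decouples.
∂L/∂x = -24(x - 4)(x - 2)(x - 1) = 0 at x ∈ {1, 2, 4}; ∂L/∂y = 2(y - 1) = 0 at y ∈ {1}.
The Hessian is diagonal: diag(L_xx, L_yy). Second derivatives: L_xx(1)=-72, L_xx(2)=48, L_xx(4)=-144; L_yy(1)=2.
Local minima occur where both diagonal entries positive: (2, 1). Count: 1.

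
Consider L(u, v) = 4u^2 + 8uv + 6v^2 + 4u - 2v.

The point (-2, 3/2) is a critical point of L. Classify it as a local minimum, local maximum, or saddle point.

local minimum

The Hessian of L is constant: H = [[8, 8], [8, 12]].
det(H) = 8·12 − 8² = 32.
det(H) > 0 and tr(H) = 20 > 0, so H is positive definite and the point is a local minimum.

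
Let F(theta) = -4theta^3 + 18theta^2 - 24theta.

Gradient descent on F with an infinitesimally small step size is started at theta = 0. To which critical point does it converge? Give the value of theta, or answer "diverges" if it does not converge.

1

F'(theta) = -12(theta - 2)(theta - 1), so F'(0) = -24.
Gradient descent moves in the -F' direction, i.e. theta is increasing.
The nearest critical point in that direction is theta = 1, where F'' = 12 > 0 (a local minimum). The iterate converges there.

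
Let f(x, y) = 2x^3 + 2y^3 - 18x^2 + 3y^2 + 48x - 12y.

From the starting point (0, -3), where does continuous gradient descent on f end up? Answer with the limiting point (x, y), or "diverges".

diverges

f is separable, so gradient descent decouples: x follows -∂f/∂x, y follows -∂f/∂y.
∂f/∂x = 6(x - 4)(x - 2); at x=0 this is 48, so x decreases.
∂f/∂y = 6(y - 1)(y + 2); at y=-3 this is 24, so y decreases.
The x-coordinate has no critical point in that direction and runs off to infinity.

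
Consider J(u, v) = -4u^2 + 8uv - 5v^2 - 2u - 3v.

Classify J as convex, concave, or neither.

concave

J is quadratic, so its Hessian is the constant matrix H = [[-8, 8], [8, -10]].
det(H) = 16, tr(H) = -18.
det(H) > 0 and tr(H) < 0, so H is negative definite everywhere: concave.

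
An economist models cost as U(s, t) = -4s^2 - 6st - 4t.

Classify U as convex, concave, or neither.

U is quadratic, so its Hessian is the constant matrix H = [[-8, -6], [-6, 0]].
det(H) = -36, tr(H) = -8.
det(H) < 0, so H is indefinite: neither convex nor concave.

neither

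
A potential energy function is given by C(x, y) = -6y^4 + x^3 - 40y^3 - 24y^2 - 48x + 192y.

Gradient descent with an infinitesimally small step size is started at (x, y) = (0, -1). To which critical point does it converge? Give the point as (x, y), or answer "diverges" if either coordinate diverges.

(4, -2)

C is separable, so gradient descent decouples: x follows -∂C/∂x, y follows -∂C/∂y.
∂C/∂x = 3(x - 4)(x + 4); at x=0 this is -48, so x increases.
∂C/∂y = -24(y - 1)(y + 2)(y + 4); at y=-1 this is 144, so y decreases.
x converges to its nearest critical value 4 (a local min of the x-part); y converges to -2. The iterate converges to (4, -2).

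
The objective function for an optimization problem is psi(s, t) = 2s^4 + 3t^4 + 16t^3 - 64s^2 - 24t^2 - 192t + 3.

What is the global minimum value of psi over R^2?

psi(s,t) separates as P(s) + Q(t) + 3, so its minimum is min P + min Q + 3.
P'(s) = 8s(s - 4)(s + 4) vanishes at s ∈ {-4, 0, 4}; Q'(t) = 12(t - 2)(t + 2)(t + 4) vanishes at t ∈ {-4, -2, 2}.
Local minima of P (where P''>0): P(-4)=-512, P(4)=-512. Local minima of Q: Q(-4)=128, Q(2)=-304.
So the global minimum of psi is P(-4) + Q(2) + 3 = -512 − 304 + 3 = -813, attained at (-4, 2).

-813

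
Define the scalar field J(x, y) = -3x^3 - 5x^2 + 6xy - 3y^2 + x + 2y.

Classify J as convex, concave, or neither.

The term -3x^3 is cubic, so the Hessian is not constant.
∂²J/∂x² = -18x - 10, which takes both signs as x varies (negative for sufficiently large x). A diagonal entry of the Hessian changing sign means the Hessian is neither positive- nor negative-semidefinite on all of R^2.

neither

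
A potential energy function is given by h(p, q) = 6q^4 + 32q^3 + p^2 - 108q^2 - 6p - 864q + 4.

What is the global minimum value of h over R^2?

-2219

h(p,q) separates as A(p) + B(q) + 4, so its minimum is min A + min B + 4.
A'(p) = 2p - 6 vanishes at p ∈ {3}; B'(q) = 24(q - 3)(q + 3)(q + 4) vanishes at q ∈ {-4, -3, 3}.
Local minima of A (where A''>0): A(3)=-9. Local minima of B: B(-4)=1216, B(3)=-2214.
So the global minimum of h is A(3) + B(3) + 4 = -9 − 2214 + 4 = -2219, attained at (3, 3).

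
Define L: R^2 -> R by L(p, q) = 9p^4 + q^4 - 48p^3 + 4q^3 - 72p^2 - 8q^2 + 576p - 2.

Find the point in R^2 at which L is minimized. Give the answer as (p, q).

L(p,q) separates as A(p) + B(q) − 2, so its minimum is min A + min B − 2.
A'(p) = 36(p - 4)(p - 2)(p + 2) vanishes at p ∈ {-2, 2, 4}; B'(q) = 4q(q - 1)(q + 4) vanishes at q ∈ {-4, 0, 1}.
Local minima of A (where A''>0): A(-2)=-912, A(4)=384. Local minima of B: B(-4)=-128, B(1)=-3.
So the global minimum of L is A(-2) + B(-4) − 2 = -912 − 128 − 2 = -1042, attained at (-2, -4).

(-2, -4)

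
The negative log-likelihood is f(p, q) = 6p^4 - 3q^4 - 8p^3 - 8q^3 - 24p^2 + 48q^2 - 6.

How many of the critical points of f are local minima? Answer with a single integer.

f separates as a function of p plus a function of q, so ∇f=0 decouples.
∂f/∂p = 24p(p - 2)(p + 1) = 0 at p ∈ {-1, 0, 2}; ∂f/∂q = -12q(q - 2)(q + 4) = 0 at q ∈ {-4, 0, 2}.
The Hessian is diagonal: diag(f_pp, f_qq). Second derivatives: f_pp(-1)=72, f_pp(0)=-48, f_pp(2)=144; f_qq(-4)=-288, f_qq(0)=96, f_qq(2)=-144.
Local minima occur where both diagonal entries positive: (-1, 0), (2, 0). Count: 2.

2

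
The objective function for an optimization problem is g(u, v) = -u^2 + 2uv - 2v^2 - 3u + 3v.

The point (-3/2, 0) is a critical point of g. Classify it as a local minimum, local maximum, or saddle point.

local maximum

The Hessian of g is constant: H = [[-2, 2], [2, -4]].
det(H) = (-2)·(-4) − 2² = 4.
det(H) > 0 and tr(H) = -6 < 0, so H is negative definite and the point is a local maximum.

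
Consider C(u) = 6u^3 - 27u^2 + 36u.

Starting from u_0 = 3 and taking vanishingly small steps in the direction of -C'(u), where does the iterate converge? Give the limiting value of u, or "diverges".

2

C'(u) = 18(u - 2)(u - 1), so C'(3) = 36.
Gradient descent moves in the -C' direction, i.e. u is decreasing.
The nearest critical point in that direction is u = 2, where C'' = 18 > 0 (a local minimum). The iterate converges there.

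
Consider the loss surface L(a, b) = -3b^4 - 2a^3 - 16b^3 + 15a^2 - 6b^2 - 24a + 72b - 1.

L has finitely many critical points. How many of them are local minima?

1

L separates as a function of a plus a function of b, so ∇L=0 decouples.
∂L/∂a = -6(a - 4)(a - 1) = 0 at a ∈ {1, 4}; ∂L/∂b = -12(b - 1)(b + 2)(b + 3) = 0 at b ∈ {-3, -2, 1}.
The Hessian is diagonal: diag(L_aa, L_bb). Second derivatives: L_aa(1)=18, L_aa(4)=-18; L_bb(-3)=-48, L_bb(-2)=36, L_bb(1)=-144.
Local minima occur where both diagonal entries positive: (1, -2). Count: 1.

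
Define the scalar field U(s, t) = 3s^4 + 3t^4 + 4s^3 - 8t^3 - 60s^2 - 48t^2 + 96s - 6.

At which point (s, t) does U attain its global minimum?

U(s,t) separates as P(s) + Q(t) − 6, so its minimum is min P + min Q − 6.
P'(s) = 12(s - 2)(s - 1)(s + 4) vanishes at s ∈ {-4, 1, 2}; Q'(t) = 12t(t - 4)(t + 2) vanishes at t ∈ {-2, 0, 4}.
Local minima of P (where P''>0): P(-4)=-832, P(2)=32. Local minima of Q: Q(-2)=-80, Q(4)=-512.
So the global minimum of U is P(-4) + Q(4) − 6 = -832 − 512 − 6 = -1350, attained at (-4, 4).

(-4, 4)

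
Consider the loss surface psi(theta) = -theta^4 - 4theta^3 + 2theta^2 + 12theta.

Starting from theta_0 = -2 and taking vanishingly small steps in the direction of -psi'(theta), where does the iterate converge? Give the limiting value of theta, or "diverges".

-1

psi'(theta) = -4(theta - 1)(theta + 1)(theta + 3), so psi'(-2) = -12.
Gradient descent moves in the -psi' direction, i.e. theta is increasing.
The nearest critical point in that direction is theta = -1, where psi'' = 16 > 0 (a local minimum). The iterate converges there.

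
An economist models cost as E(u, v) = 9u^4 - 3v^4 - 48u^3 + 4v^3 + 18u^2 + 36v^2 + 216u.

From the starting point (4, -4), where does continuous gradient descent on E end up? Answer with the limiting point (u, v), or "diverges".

E is separable, so gradient descent decouples: u follows -∂E/∂u, v follows -∂E/∂v.
∂E/∂u = 36(u - 3)(u - 2)(u + 1); at u=4 this is 360, so u decreases.
∂E/∂v = -12v(v - 3)(v + 2); at v=-4 this is 672, so v decreases.
The v-coordinate has no critical point in that direction and runs off to infinity.

diverges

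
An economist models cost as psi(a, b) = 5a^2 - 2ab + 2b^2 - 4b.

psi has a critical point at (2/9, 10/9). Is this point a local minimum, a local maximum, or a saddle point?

local minimum

The Hessian of psi is constant: H = [[10, -2], [-2, 4]].
det(H) = 10·4 − (-2)² = 36.
det(H) > 0 and tr(H) = 14 > 0, so H is positive definite and the point is a local minimum.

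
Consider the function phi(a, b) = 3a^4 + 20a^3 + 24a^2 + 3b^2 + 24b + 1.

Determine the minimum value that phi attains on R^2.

phi(a,b) separates as P(a) + Q(b) + 1, so its minimum is min P + min Q + 1.
P'(a) = 12a(a + 1)(a + 4) vanishes at a ∈ {-4, -1, 0}; Q'(b) = 6b + 24 vanishes at b ∈ {-4}.
Local minima of P (where P''>0): P(-4)=-128, P(0)=0. Local minima of Q: Q(-4)=-48.
So the global minimum of phi is P(-4) + Q(-4) + 1 = -128 − 48 + 1 = -175, attained at (-4, -4).

-175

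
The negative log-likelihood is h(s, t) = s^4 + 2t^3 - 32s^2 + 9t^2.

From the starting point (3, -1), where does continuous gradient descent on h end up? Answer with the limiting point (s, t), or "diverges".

h is separable, so gradient descent decouples: s follows -∂h/∂s, t follows -∂h/∂t.
∂h/∂s = 4s(s - 4)(s + 4); at s=3 this is -84, so s increases.
∂h/∂t = 6t(t + 3); at t=-1 this is -12, so t increases.
s converges to its nearest critical value 4 (a local min of the s-part); t converges to 0. The iterate converges to (4, 0).

(4, 0)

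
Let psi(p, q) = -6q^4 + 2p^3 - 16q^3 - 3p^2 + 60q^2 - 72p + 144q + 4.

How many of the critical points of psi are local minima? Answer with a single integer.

1

psi separates as a function of p plus a function of q, so ∇psi=0 decouples.
∂psi/∂p = 6(p - 4)(p + 3) = 0 at p ∈ {-3, 4}; ∂psi/∂q = -24(q - 2)(q + 1)(q + 3) = 0 at q ∈ {-3, -1, 2}.
The Hessian is diagonal: diag(psi_pp, psi_qq). Second derivatives: psi_pp(-3)=-42, psi_pp(4)=42; psi_qq(-3)=-240, psi_qq(-1)=144, psi_qq(2)=-360.
Local minima occur where both diagonal entries positive: (4, -1). Count: 1.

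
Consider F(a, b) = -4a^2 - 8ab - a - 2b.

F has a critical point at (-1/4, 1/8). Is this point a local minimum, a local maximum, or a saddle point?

saddle point

The Hessian of F is constant: H = [[-8, -8], [-8, 0]].
det(H) = (-8)·0 − (-8)² = -64.
Since det(H) < 0, H is indefinite and the critical point is a saddle point.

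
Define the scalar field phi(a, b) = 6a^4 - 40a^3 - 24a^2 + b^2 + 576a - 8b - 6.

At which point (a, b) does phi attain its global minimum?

(-2, 4)

phi(a,b) separates as P(a) + Q(b) − 6, so its minimum is min P + min Q − 6.
P'(a) = 24(a - 4)(a - 3)(a + 2) vanishes at a ∈ {-2, 3, 4}; Q'(b) = 2b - 8 vanishes at b ∈ {4}.
Local minima of P (where P''>0): P(-2)=-832, P(4)=896. Local minima of Q: Q(4)=-16.
So the global minimum of phi is P(-2) + Q(4) − 6 = -832 − 16 − 6 = -854, attained at (-2, 4).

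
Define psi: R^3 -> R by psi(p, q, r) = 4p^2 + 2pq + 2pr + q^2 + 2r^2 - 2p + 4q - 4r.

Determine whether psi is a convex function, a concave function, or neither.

convex

psi is quadratic, so its Hessian is the constant matrix H = [[8, 2, 2], [2, 2, 0], [2, 0, 4]].
Leading principal minors: 8, 12, 40.
All positive ⇒ H ≻ 0 ⇒ convex.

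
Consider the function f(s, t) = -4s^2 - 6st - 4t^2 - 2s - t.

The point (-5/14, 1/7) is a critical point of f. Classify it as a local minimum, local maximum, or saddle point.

The Hessian of f is constant: H = [[-8, -6], [-6, -8]].
det(H) = (-8)·(-8) − (-6)² = 28.
det(H) > 0 and tr(H) = -16 < 0, so H is negative definite and the point is a local maximum.

local maximum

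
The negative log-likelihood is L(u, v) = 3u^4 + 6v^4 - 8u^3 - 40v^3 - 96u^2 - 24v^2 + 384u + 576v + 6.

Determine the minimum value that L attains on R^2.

L(u,v) separates as P(u) + Q(v) + 6, so its minimum is min P + min Q + 6.
P'(u) = 12(u - 4)(u - 2)(u + 4) vanishes at u ∈ {-4, 2, 4}; Q'(v) = 24(v - 4)(v - 3)(v + 2) vanishes at v ∈ {-2, 3, 4}.
Local minima of P (where P''>0): P(-4)=-1792, P(4)=256. Local minima of Q: Q(-2)=-832, Q(4)=896.
So the global minimum of L is P(-4) + Q(-2) + 6 = -1792 − 832 + 6 = -2618, attained at (-4, -2).

-2618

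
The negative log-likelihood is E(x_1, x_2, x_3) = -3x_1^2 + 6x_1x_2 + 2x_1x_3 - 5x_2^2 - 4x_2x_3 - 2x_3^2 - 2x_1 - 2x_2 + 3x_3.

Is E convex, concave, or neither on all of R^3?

concave

E is quadratic, so its Hessian is the constant matrix H = [[-6, 6, 2], [6, -10, -4], [2, -4, -4]].
Leading principal minors: -6, 24, -56.
Signs alternate −, +, − ⇒ H ≺ 0 ⇒ concave.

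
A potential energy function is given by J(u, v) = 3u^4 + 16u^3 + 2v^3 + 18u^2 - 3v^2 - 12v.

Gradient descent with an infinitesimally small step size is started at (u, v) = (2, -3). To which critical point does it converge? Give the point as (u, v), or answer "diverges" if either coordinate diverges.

J is separable, so gradient descent decouples: u follows -∂J/∂u, v follows -∂J/∂v.
∂J/∂u = 12u(u + 1)(u + 3); at u=2 this is 360, so u decreases.
∂J/∂v = 6(v - 2)(v + 1); at v=-3 this is 60, so v decreases.
The v-coordinate has no critical point in that direction and runs off to infinity.

diverges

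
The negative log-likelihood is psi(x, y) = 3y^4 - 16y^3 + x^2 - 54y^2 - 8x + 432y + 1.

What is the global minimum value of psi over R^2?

-1122

psi(x,y) separates as P(x) + Q(y) + 1, so its minimum is min P + min Q + 1.
P'(x) = 2x - 8 vanishes at x ∈ {4}; Q'(y) = 12(y - 4)(y - 3)(y + 3) vanishes at y ∈ {-3, 3, 4}.
Local minima of P (where P''>0): P(4)=-16. Local minima of Q: Q(-3)=-1107, Q(4)=608.
So the global minimum of psi is P(4) + Q(-3) + 1 = -16 − 1107 + 1 = -1122, attained at (4, -3).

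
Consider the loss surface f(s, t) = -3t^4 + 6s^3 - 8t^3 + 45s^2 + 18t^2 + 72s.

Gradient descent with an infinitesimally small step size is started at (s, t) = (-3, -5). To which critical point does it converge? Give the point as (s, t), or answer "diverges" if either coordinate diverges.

f is separable, so gradient descent decouples: s follows -∂f/∂s, t follows -∂f/∂t.
∂f/∂s = 18(s + 1)(s + 4); at s=-3 this is -36, so s increases.
∂f/∂t = -12t(t - 1)(t + 3); at t=-5 this is 720, so t decreases.
The t-coordinate has no critical point in that direction and runs off to infinity.

diverges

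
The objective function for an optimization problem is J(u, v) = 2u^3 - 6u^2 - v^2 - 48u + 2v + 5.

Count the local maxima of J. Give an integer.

1

J separates as a function of u plus a function of v, so ∇J=0 decouples.
∂J/∂u = 6(u - 4)(u + 2) = 0 at u ∈ {-2, 4}; ∂J/∂v = -2(v - 1) = 0 at v ∈ {1}.
The Hessian is diagonal: diag(J_uu, J_vv). Second derivatives: J_uu(-2)=-36, J_uu(4)=36; J_vv(1)=-2.
Local maxima occur where both diagonal entries negative: (-2, 1). Count: 1.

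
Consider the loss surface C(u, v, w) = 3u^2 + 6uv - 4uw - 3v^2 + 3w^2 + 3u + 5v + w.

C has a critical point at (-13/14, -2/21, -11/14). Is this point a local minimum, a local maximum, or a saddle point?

saddle point

The Hessian is constant: H = [[6, 6, -4], [6, -6, 0], [-4, 0, 6]].
Leading principal minors: Δ₁ = 6, Δ₂ = -72, Δ₃ = -336.
The minors fit neither the all-positive nor the alternating-sign pattern, so H is indefinite: a saddle point.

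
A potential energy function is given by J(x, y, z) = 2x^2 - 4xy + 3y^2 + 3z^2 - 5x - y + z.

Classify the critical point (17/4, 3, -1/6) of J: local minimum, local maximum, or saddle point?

local minimum

The Hessian is constant: H = [[4, -4, 0], [-4, 6, 0], [0, 0, 6]].
Leading principal minors: Δ₁ = 4, Δ₂ = 8, Δ₃ = 48.
All leading minors are positive, so H is positive definite: a local minimum.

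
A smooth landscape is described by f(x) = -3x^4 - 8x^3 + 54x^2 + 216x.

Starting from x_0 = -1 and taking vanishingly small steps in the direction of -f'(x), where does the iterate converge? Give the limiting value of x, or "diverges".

-2

f'(x) = -12(x - 3)(x + 2)(x + 3), so f'(-1) = 96.
Gradient descent moves in the -f' direction, i.e. x is decreasing.
The nearest critical point in that direction is x = -2, where f'' = 60 > 0 (a local minimum). The iterate converges there.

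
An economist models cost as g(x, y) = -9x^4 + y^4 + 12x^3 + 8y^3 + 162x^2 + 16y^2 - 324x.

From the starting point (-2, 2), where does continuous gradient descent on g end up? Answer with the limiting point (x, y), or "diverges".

(1, 0)

g is separable, so gradient descent decouples: x follows -∂g/∂x, y follows -∂g/∂y.
∂g/∂x = -36(x - 3)(x - 1)(x + 3); at x=-2 this is -540, so x increases.
∂g/∂y = 4y(y + 2)(y + 4); at y=2 this is 192, so y decreases.
x converges to its nearest critical value 1 (a local min of the x-part); y converges to 0. The iterate converges to (1, 0).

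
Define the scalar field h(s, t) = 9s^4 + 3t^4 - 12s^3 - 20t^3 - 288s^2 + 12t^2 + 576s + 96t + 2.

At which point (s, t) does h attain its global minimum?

h(s,t) separates as P(s) + Q(t) + 2, so its minimum is min P + min Q + 2.
P'(s) = 36(s - 4)(s - 1)(s + 4) vanishes at s ∈ {-4, 1, 4}; Q'(t) = 12(t - 4)(t - 2)(t + 1) vanishes at t ∈ {-1, 2, 4}.
Local minima of P (where P''>0): P(-4)=-3840, P(4)=-768. Local minima of Q: Q(-1)=-61, Q(4)=64.
So the global minimum of h is P(-4) + Q(-1) + 2 = -3840 − 61 + 2 = -3899, attained at (-4, -1).

(-4, -1)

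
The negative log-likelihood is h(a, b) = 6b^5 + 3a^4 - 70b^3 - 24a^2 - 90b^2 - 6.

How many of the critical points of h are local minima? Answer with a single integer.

4

h separates as a function of a plus a function of b, so ∇h=0 decouples.
∂h/∂a = 12a(a - 2)(a + 2) = 0 at a ∈ {-2, 0, 2}; ∂h/∂b = 30b(b - 3)(b + 1)(b + 2) = 0 at b ∈ {-2, -1, 0, 3}.
The Hessian is diagonal: diag(h_aa, h_bb). Second derivatives: h_aa(-2)=96, h_aa(0)=-48, h_aa(2)=96; h_bb(-2)=-300, h_bb(-1)=120, h_bb(0)=-180, h_bb(3)=1800.
Local minima occur where both diagonal entries positive: (-2, -1), (-2, 3), (2, -1), (2, 3). Count: 4.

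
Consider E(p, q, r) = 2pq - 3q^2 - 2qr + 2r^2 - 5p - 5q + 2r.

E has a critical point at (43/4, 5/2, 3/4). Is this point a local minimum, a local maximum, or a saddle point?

The Hessian is constant: H = [[0, 2, 0], [2, -6, -2], [0, -2, 4]].
Leading principal minors: Δ₁ = 0, Δ₂ = -4, Δ₃ = -16.
The minors fit neither the all-positive nor the alternating-sign pattern, so H is indefinite: a saddle point.

saddle point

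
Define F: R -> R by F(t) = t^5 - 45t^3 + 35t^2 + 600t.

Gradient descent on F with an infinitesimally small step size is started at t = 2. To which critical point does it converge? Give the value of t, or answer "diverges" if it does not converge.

F'(t) = 5(t - 4)(t - 3)(t + 2)(t + 5), so F'(2) = 280.
Gradient descent moves in the -F' direction, i.e. t is decreasing.
The nearest critical point in that direction is t = -2, where F'' = 450 > 0 (a local minimum). The iterate converges there.

-2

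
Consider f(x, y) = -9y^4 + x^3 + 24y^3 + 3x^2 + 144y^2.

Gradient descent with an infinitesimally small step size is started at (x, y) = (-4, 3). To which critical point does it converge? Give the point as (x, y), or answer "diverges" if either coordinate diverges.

diverges

f is separable, so gradient descent decouples: x follows -∂f/∂x, y follows -∂f/∂y.
∂f/∂x = 3x(x + 2); at x=-4 this is 24, so x decreases.
∂f/∂y = -36y(y - 4)(y + 2); at y=3 this is 540, so y decreases.
The x-coordinate has no critical point in that direction and runs off to infinity.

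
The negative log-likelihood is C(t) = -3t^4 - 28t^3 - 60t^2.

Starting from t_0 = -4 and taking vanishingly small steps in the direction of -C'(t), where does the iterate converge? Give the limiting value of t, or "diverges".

C'(t) = -12t(t + 2)(t + 5), so C'(-4) = -96.
Gradient descent moves in the -C' direction, i.e. t is increasing.
The nearest critical point in that direction is t = -2, where C'' = 72 > 0 (a local minimum). The iterate converges there.

-2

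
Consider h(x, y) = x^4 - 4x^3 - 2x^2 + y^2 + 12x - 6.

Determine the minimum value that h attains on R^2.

-15

h(x,y) separates as P(x) + Q(y) − 6, so its minimum is min P + min Q − 6.
P'(x) = 4(x - 3)(x - 1)(x + 1) vanishes at x ∈ {-1, 1, 3}; Q'(y) = 2y vanishes at y ∈ {0}.
Local minima of P (where P''>0): P(-1)=-9, P(3)=-9. Local minima of Q: Q(0)=0.
So the global minimum of h is P(-1) + Q(0) − 6 = -9 + 0 − 6 = -15, attained at (-1, 0).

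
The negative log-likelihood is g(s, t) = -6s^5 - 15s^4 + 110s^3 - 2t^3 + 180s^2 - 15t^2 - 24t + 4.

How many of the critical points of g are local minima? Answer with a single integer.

2

g separates as a function of s plus a function of t, so ∇g=0 decouples.
∂g/∂s = -30s(s - 3)(s + 1)(s + 4) = 0 at s ∈ {-4, -1, 0, 3}; ∂g/∂t = -6(t + 1)(t + 4) = 0 at t ∈ {-4, -1}.
The Hessian is diagonal: diag(g_ss, g_tt). Second derivatives: g_ss(-4)=2520, g_ss(-1)=-360, g_ss(0)=360, g_ss(3)=-2520; g_tt(-4)=18, g_tt(-1)=-18.
Local minima occur where both diagonal entries positive: (-4, -4), (0, -4). Count: 2.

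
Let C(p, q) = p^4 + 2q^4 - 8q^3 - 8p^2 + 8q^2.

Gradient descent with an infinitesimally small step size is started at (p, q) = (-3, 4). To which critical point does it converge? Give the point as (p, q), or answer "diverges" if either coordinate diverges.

(-2, 2)

C is separable, so gradient descent decouples: p follows -∂C/∂p, q follows -∂C/∂q.
∂C/∂p = 4p(p - 2)(p + 2); at p=-3 this is -60, so p increases.
∂C/∂q = 8q(q - 2)(q - 1); at q=4 this is 192, so q decreases.
p converges to its nearest critical value -2 (a local min of the p-part); q converges to 2. The iterate converges to (-2, 2).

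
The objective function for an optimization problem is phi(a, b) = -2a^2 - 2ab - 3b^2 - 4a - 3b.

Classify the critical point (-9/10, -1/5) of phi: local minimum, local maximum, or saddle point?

The Hessian of phi is constant: H = [[-4, -2], [-2, -6]].
det(H) = (-4)·(-6) − (-2)² = 20.
det(H) > 0 and tr(H) = -10 < 0, so H is negative definite and the point is a local maximum.

local maximum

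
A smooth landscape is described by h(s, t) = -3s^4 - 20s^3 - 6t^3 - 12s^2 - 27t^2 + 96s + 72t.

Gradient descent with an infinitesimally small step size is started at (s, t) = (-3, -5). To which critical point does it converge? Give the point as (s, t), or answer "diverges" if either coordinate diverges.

h is separable, so gradient descent decouples: s follows -∂h/∂s, t follows -∂h/∂t.
∂h/∂s = -12(s - 1)(s + 2)(s + 4); at s=-3 this is -48, so s increases.
∂h/∂t = -18(t - 1)(t + 4); at t=-5 this is -108, so t increases.
s converges to its nearest critical value -2 (a local min of the s-part); t converges to -4. The iterate converges to (-2, -4).

(-2, -4)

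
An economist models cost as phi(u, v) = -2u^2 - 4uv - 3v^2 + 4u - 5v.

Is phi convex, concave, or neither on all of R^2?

concave

phi is quadratic, so its Hessian is the constant matrix H = [[-4, -4], [-4, -6]].
det(H) = 8, tr(H) = -10.
det(H) > 0 and tr(H) < 0, so H is negative definite everywhere: concave.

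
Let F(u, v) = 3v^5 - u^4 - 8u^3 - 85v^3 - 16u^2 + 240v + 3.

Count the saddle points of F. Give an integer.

F separates as a function of u plus a function of v, so ∇F=0 decouples.
∂F/∂u = -4u(u + 2)(u + 4) = 0 at u ∈ {-4, -2, 0}; ∂F/∂v = 15(v - 4)(v - 1)(v + 1)(v + 4) = 0 at v ∈ {-4, -1, 1, 4}.
The Hessian is diagonal: diag(F_uu, F_vv). Second derivatives: F_uu(-4)=-32, F_uu(-2)=16, F_uu(0)=-32; F_vv(-4)=-1800, F_vv(-1)=450, F_vv(1)=-450, F_vv(4)=1800.
Saddle points occur where the two diagonal entries have opposite signs: (-4, -1), (-4, 4), (-2, -4), (-2, 1), (0, -1), (0, 4). Count: 6.

6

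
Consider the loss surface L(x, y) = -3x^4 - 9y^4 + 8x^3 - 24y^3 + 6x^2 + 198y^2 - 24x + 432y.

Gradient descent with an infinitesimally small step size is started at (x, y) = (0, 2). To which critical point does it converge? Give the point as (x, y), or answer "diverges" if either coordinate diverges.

(1, -1)

L is separable, so gradient descent decouples: x follows -∂L/∂x, y follows -∂L/∂y.
∂L/∂x = -12(x - 2)(x - 1)(x + 1); at x=0 this is -24, so x increases.
∂L/∂y = -36(y - 3)(y + 1)(y + 4); at y=2 this is 648, so y decreases.
x converges to its nearest critical value 1 (a local min of the x-part); y converges to -1. The iterate converges to (1, -1).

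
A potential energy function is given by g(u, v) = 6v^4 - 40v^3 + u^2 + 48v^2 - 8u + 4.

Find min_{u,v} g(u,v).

g(u,v) separates as P(u) + Q(v) + 4, so its minimum is min P + min Q + 4.
P'(u) = 2u - 8 vanishes at u ∈ {4}; Q'(v) = 24v(v - 4)(v - 1) vanishes at v ∈ {0, 1, 4}.
Local minima of P (where P''>0): P(4)=-16. Local minima of Q: Q(0)=0, Q(4)=-256.
So the global minimum of g is P(4) + Q(4) + 4 = -16 − 256 + 4 = -268, attained at (4, 4).

-268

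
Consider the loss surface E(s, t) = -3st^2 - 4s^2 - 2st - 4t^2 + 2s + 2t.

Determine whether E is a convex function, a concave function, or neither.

The term -3st^2 is cubic, so the Hessian is not constant.
∂²E/∂t² = -6s - 8, which takes both signs as s varies (negative for sufficiently large s). A diagonal entry of the Hessian changing sign means the Hessian is neither positive- nor negative-semidefinite on all of R^2.

neither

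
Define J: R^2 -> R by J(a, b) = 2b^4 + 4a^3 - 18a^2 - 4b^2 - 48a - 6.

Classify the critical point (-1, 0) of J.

The mixed partial ∂²J/∂a∂b is 0, so the Hessian at any point is diag(J_aa, J_bb) = diag(12(2a - 3), 8(3b^2 - 1)).
At (-1, 0): H = diag(-60, -8).
Both eigenvalues are negative, so H is negative definite: a local maximum.

local maximum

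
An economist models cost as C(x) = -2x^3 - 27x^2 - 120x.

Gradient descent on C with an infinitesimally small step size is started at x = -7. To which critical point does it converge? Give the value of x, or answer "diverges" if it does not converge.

-5

C'(x) = -6(x + 4)(x + 5), so C'(-7) = -36.
Gradient descent moves in the -C' direction, i.e. x is increasing.
The nearest critical point in that direction is x = -5, where C'' = 6 > 0 (a local minimum). The iterate converges there.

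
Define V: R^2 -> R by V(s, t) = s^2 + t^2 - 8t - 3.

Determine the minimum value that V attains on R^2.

-19

V(s,t) separates as P(s) + Q(t) − 3, so its minimum is min P + min Q − 3.
P'(s) = 2s vanishes at s ∈ {0}; Q'(t) = 2(t - 4) vanishes at t ∈ {4}.
Local minima of P (where P''>0): P(0)=0. Local minima of Q: Q(4)=-16.
So the global minimum of V is P(0) + Q(4) − 3 = 0 − 16 − 3 = -19, attained at (0, 4).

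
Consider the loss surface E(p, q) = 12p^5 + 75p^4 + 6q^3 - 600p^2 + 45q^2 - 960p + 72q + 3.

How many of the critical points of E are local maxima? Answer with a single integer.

2

E separates as a function of p plus a function of q, so ∇E=0 decouples.
∂E/∂p = 60(p - 2)(p + 1)(p + 2)(p + 4) = 0 at p ∈ {-4, -2, -1, 2}; ∂E/∂q = 18(q + 1)(q + 4) = 0 at q ∈ {-4, -1}.
The Hessian is diagonal: diag(E_pp, E_qq). Second derivatives: E_pp(-4)=-2160, E_pp(-2)=480, E_pp(-1)=-540, E_pp(2)=4320; E_qq(-4)=-54, E_qq(-1)=54.
Local maxima occur where both diagonal entries negative: (-4, -4), (-1, -4). Count: 2.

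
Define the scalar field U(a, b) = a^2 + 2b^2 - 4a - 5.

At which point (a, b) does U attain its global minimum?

U(a,b) separates as P(a) + Q(b) − 5, so its minimum is min P + min Q − 5.
P'(a) = 2a - 4 vanishes at a ∈ {2}; Q'(b) = 4b vanishes at b ∈ {0}.
Local minima of P (where P''>0): P(2)=-4. Local minima of Q: Q(0)=0.
So the global minimum of U is P(2) + Q(0) − 5 = -4 + 0 − 5 = -9, attained at (2, 0).

(2, 0)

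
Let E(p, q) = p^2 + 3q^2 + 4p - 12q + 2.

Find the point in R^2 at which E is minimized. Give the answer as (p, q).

(-2, 2)

E(p,q) separates as A(p) + B(q) + 2, so its minimum is min A + min B + 2.
A'(p) = 2p + 4 vanishes at p ∈ {-2}; B'(q) = 6q - 12 vanishes at q ∈ {2}.
Local minima of A (where A''>0): A(-2)=-4. Local minima of B: B(2)=-12.
So the global minimum of E is A(-2) + B(2) + 2 = -4 − 12 + 2 = -14, attained at (-2, 2).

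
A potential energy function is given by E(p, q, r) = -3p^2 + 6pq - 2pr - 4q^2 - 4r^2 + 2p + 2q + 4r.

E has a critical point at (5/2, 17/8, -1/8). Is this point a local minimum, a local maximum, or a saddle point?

The Hessian is constant: H = [[-6, 6, -2], [6, -8, 0], [-2, 0, -8]].
Leading principal minors: Δ₁ = -6, Δ₂ = 12, Δ₃ = -64.
The minors alternate sign starting negative (−, +, −), so H is negative definite: a local maximum.

local maximum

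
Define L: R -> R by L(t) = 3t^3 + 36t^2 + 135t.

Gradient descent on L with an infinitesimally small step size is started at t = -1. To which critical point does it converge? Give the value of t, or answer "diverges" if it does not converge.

-3

L'(t) = 9(t + 3)(t + 5), so L'(-1) = 72.
Gradient descent moves in the -L' direction, i.e. t is decreasing.
The nearest critical point in that direction is t = -3, where L'' = 18 > 0 (a local minimum). The iterate converges there.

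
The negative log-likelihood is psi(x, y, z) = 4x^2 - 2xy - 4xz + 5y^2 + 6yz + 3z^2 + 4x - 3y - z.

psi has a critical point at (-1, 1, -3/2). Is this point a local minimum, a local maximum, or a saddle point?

The Hessian is constant: H = [[8, -2, -4], [-2, 10, 6], [-4, 6, 6]].
Leading principal minors: Δ₁ = 8, Δ₂ = 76, Δ₃ = 104.
All leading minors are positive, so H is positive definite: a local minimum.

local minimum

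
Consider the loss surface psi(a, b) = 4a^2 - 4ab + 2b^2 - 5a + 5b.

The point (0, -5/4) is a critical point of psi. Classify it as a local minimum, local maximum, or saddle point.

The Hessian of psi is constant: H = [[8, -4], [-4, 4]].
det(H) = 8·4 − (-4)² = 16.
det(H) > 0 and tr(H) = 12 > 0, so H is positive definite and the point is a local minimum.

local minimum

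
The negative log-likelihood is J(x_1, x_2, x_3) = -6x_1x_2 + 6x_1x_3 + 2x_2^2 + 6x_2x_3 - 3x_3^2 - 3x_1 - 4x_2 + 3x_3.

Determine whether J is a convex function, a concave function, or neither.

neither

J is quadratic, so its Hessian is the constant matrix H = [[0, -6, 6], [-6, 4, 6], [6, 6, -6]].
Leading principal minors: 0, -36, -360.
Neither pattern holds ⇒ H is indefinite ⇒ neither convex nor concave.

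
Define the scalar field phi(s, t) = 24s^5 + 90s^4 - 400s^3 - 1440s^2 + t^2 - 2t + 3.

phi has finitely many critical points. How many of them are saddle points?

2

phi separates as a function of s plus a function of t, so ∇phi=0 decouples.
∂phi/∂s = 120s(s - 3)(s + 2)(s + 4) = 0 at s ∈ {-4, -2, 0, 3}; ∂phi/∂t = 2(t - 1) = 0 at t ∈ {1}.
The Hessian is diagonal: diag(phi_ss, phi_tt). Second derivatives: phi_ss(-4)=-6720, phi_ss(-2)=2400, phi_ss(0)=-2880, phi_ss(3)=12600; phi_tt(1)=2.
Saddle points occur where the two diagonal entries have opposite signs: (-4, 1), (0, 1). Count: 2.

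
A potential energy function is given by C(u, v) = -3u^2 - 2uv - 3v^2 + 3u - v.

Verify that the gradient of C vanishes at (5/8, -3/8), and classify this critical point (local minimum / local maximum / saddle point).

∇C = (-6u - 2v + 3, -2u - 6v - 1); substituting (5/8, -3/8) gives ∇C = (0, 0), so (5/8, -3/8) is indeed a critical point.
The Hessian of C is constant: H = [[-6, -2], [-2, -6]].
det(H) = (-6)·(-6) − (-2)² = 32.
det(H) > 0 and tr(H) = -12 < 0, so H is negative definite and the point is a local maximum.

local maximum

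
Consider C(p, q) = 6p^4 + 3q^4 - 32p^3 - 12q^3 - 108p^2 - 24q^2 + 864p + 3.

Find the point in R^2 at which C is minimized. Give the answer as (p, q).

(-3, 4)

C(p,q) separates as A(p) + B(q) + 3, so its minimum is min A + min B + 3.
A'(p) = 24(p - 4)(p - 3)(p + 3) vanishes at p ∈ {-3, 3, 4}; B'(q) = 12q(q - 4)(q + 1) vanishes at q ∈ {-1, 0, 4}.
Local minima of A (where A''>0): A(-3)=-2214, A(4)=1216. Local minima of B: B(-1)=-9, B(4)=-384.
So the global minimum of C is A(-3) + B(4) + 3 = -2214 − 384 + 3 = -2595, attained at (-3, 4).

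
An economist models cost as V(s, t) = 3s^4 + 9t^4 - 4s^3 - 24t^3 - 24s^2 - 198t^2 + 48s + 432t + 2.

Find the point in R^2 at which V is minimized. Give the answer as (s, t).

(-2, -3)

V(s,t) separates as P(s) + Q(t) + 2, so its minimum is min P + min Q + 2.
P'(s) = 12(s - 2)(s - 1)(s + 2) vanishes at s ∈ {-2, 1, 2}; Q'(t) = 36(t - 4)(t - 1)(t + 3) vanishes at t ∈ {-3, 1, 4}.
Local minima of P (where P''>0): P(-2)=-112, P(2)=16. Local minima of Q: Q(-3)=-1701, Q(4)=-672.
So the global minimum of V is P(-2) + Q(-3) + 2 = -112 − 1701 + 2 = -1811, attained at (-2, -3).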